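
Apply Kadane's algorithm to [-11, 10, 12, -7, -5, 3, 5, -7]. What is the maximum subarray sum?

Using Kadane's algorithm on [-11, 10, 12, -7, -5, 3, 5, -7]:

Scanning through the array:
Position 1 (value 10): max_ending_here = 10, max_so_far = 10
Position 2 (value 12): max_ending_here = 22, max_so_far = 22
Position 3 (value -7): max_ending_here = 15, max_so_far = 22
Position 4 (value -5): max_ending_here = 10, max_so_far = 22
Position 5 (value 3): max_ending_here = 13, max_so_far = 22
Position 6 (value 5): max_ending_here = 18, max_so_far = 22
Position 7 (value -7): max_ending_here = 11, max_so_far = 22

Maximum subarray: [10, 12]
Maximum sum: 22

The maximum subarray is [10, 12] with sum 22. This subarray runs from index 1 to index 2.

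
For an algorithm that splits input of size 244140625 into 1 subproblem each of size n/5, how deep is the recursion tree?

For divide and conquer with division factor 5:

Problem sizes at each level:
Level 0: 244140625
Level 1: 48828125
Level 2: 9765625
Level 3: 1953125
Level 4: 390625
Level 5: 78125
Level 6: 15625
Level 7: 3125
Level 8: 625
Level 9: 125
Level 10: 25
Level 11: 5
Level 12: 1

The root is level 0 and the size-1 base case is level 12 (the tree spans levels 0 through 12, i.e. 13 levels counting the root), so the depth is the number of divisions: log_5(244140625) = 12

The recursion tree depth is log_5(244140625) = 12. At each level, the problem size is divided by 5, so it takes 12 divisions to reduce to a base case of size 1. The algorithm makes 1 recursive call at each level.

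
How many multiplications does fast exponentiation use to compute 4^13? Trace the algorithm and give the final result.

Computing 4^13 by squaring (build up from 4^1; each line after the first costs one multiplication):

4^1 = 4
4^2 = (4^1)^2 = 4^2 = 16
4^3 = 4 * 4^2 = 4 * 16 = 64
4^6 = (4^3)^2 = 64^2 = 4096
4^12 = (4^6)^2 = 4096^2 = 16777216
4^13 = 4 * 4^12 = 4 * 16777216 = 67108864

Result: 67108864
Multiplications needed: 5 (5 lines after 4^1)

4^13 = 67108864. Using exponentiation by squaring, this requires 5 multiplications. The key idea: if the exponent is even, square the half-power; if odd, multiply by the base once.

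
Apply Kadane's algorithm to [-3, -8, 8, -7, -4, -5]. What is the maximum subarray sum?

Using Kadane's algorithm on [-3, -8, 8, -7, -4, -5]:

Scanning through the array:
Position 1 (value -8): max_ending_here = -8, max_so_far = -3
Position 2 (value 8): max_ending_here = 8, max_so_far = 8
Position 3 (value -7): max_ending_here = 1, max_so_far = 8
Position 4 (value -4): max_ending_here = -3, max_so_far = 8
Position 5 (value -5): max_ending_here = -5, max_so_far = 8

Maximum subarray: [8]
Maximum sum: 8

The maximum subarray is [8] with sum 8. This subarray runs from index 2 to index 2.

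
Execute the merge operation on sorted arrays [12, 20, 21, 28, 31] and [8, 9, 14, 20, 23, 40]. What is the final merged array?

Merging process:

Compare 12 vs 8: take 8 from right. Merged: [8]
Compare 12 vs 9: take 9 from right. Merged: [8, 9]
Compare 12 vs 14: take 12 from left. Merged: [8, 9, 12]
Compare 20 vs 14: take 14 from right. Merged: [8, 9, 12, 14]
Compare 20 vs 20: take 20 from left. Merged: [8, 9, 12, 14, 20]
Compare 21 vs 20: take 20 from right. Merged: [8, 9, 12, 14, 20, 20]
Compare 21 vs 23: take 21 from left. Merged: [8, 9, 12, 14, 20, 20, 21]
Compare 28 vs 23: take 23 from right. Merged: [8, 9, 12, 14, 20, 20, 21, 23]
Compare 28 vs 40: take 28 from left. Merged: [8, 9, 12, 14, 20, 20, 21, 23, 28]
Compare 31 vs 40: take 31 from left. Merged: [8, 9, 12, 14, 20, 20, 21, 23, 28, 31]
Append remaining from right: [40]. Merged: [8, 9, 12, 14, 20, 20, 21, 23, 28, 31, 40]

Final merged array: [8, 9, 12, 14, 20, 20, 21, 23, 28, 31, 40]
Total comparisons: 10

The merged array is [8, 9, 12, 14, 20, 20, 21, 23, 28, 31, 40], requiring 10 comparisons. The merge step runs in O(n) time where n is the total number of elements.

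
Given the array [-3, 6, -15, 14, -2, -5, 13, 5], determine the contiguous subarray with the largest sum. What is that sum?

Using Kadane's algorithm on [-3, 6, -15, 14, -2, -5, 13, 5]:

Scanning through the array:
Position 1 (value 6): max_ending_here = 6, max_so_far = 6
Position 2 (value -15): max_ending_here = -9, max_so_far = 6
Position 3 (value 14): max_ending_here = 14, max_so_far = 14
Position 4 (value -2): max_ending_here = 12, max_so_far = 14
Position 5 (value -5): max_ending_here = 7, max_so_far = 14
Position 6 (value 13): max_ending_here = 20, max_so_far = 20
Position 7 (value 5): max_ending_here = 25, max_so_far = 25

Maximum subarray: [14, -2, -5, 13, 5]
Maximum sum: 25

The maximum subarray is [14, -2, -5, 13, 5] with sum 25. This subarray runs from index 3 to index 7.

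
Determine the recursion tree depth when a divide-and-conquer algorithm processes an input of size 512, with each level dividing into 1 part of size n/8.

For divide and conquer with division factor 8:

Problem sizes at each level:
Level 0: 512
Level 1: 64
Level 2: 8
Level 3: 1

The root is level 0 and the size-1 base case is level 3 (the tree spans levels 0 through 3, i.e. 4 levels counting the root), so the depth is the number of divisions: log_8(512) = 3

The recursion tree depth is log_8(512) = 3. At each level, the problem size is divided by 8, so it takes 3 divisions to reduce to a base case of size 1. The algorithm makes 1 recursive call at each level.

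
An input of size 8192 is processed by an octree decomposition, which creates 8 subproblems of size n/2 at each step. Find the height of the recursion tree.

For divide and conquer with division factor 2:

Problem sizes at each level:
Level 0: 8192
Level 1: 4096
Level 2: 2048
Level 3: 1024
Level 4: 512
Level 5: 256
Level 6: 128
Level 7: 64
Level 8: 32
Level 9: 16
Level 10: 8
Level 11: 4
Level 12: 2
Level 13: 1

The root is level 0 and the size-1 base case is level 13 (the tree spans levels 0 through 13, i.e. 14 levels counting the root), so the depth is the number of divisions: log_2(8192) = 13

The recursion tree depth is log_2(8192) = 13. At each level, the problem size is divided by 2, so it takes 13 divisions to reduce to a base case of size 1. The algorithm makes 8 recursive calls at each level.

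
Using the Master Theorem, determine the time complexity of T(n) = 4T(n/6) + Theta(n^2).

Master Theorem for T(n) = 4T(n/6) + O(n^2):

a = 4, b = 6, c = 2
log_b(a) = log_6(4) = 0.7737

Case 3: c = 2 > log_6(4) = 0.7737
T(n) = O(n^2) = O(n^2)

For T(n) = 4T(n/6) + O(n^2): log_6(4) = 0.7737. This is Case 3 of the Master Theorem (c > log_b(a), work dominated by root), giving O(n^2).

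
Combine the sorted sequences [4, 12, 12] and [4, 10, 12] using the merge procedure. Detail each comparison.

Merging process:

Compare 4 vs 4: take 4 from left. Merged: [4]
Compare 12 vs 4: take 4 from right. Merged: [4, 4]
Compare 12 vs 10: take 10 from right. Merged: [4, 4, 10]
Compare 12 vs 12: take 12 from left. Merged: [4, 4, 10, 12]
Compare 12 vs 12: take 12 from left. Merged: [4, 4, 10, 12, 12]
Append remaining from right: [12]. Merged: [4, 4, 10, 12, 12, 12]

Final merged array: [4, 4, 10, 12, 12, 12]
Total comparisons: 5

The merged array is [4, 4, 10, 12, 12, 12], requiring 5 comparisons. The merge step runs in O(n) time where n is the total number of elements.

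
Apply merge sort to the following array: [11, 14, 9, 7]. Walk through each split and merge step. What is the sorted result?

Merge sort trace:

Split: [11, 14, 9, 7] -> [11, 14] and [9, 7]
  Split: [11, 14] -> [11] and [14]
  Merge: [11] + [14] -> [11, 14]
  Split: [9, 7] -> [9] and [7]
  Merge: [9] + [7] -> [7, 9]
Merge: [11, 14] + [7, 9] -> [7, 9, 11, 14]

Final sorted array: [7, 9, 11, 14]

The merge sort proceeds by recursively splitting the array and merging sorted halves.
After all merges, the sorted array is [7, 9, 11, 14].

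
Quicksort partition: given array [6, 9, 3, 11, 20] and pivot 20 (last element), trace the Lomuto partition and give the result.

Lomuto partition with pivot = 20:

Initial array: [6, 9, 3, 11, 20]

arr[0]=6 <= 20: swap with position 0, array becomes [6, 9, 3, 11, 20]
arr[1]=9 <= 20: swap with position 1, array becomes [6, 9, 3, 11, 20]
arr[2]=3 <= 20: swap with position 2, array becomes [6, 9, 3, 11, 20]
arr[3]=11 <= 20: swap with position 3, array becomes [6, 9, 3, 11, 20]

Place pivot at position 4: [6, 9, 3, 11, 20]
Pivot position: 4

After partitioning with pivot 20, the array becomes [6, 9, 3, 11, 20]. The pivot is placed at index 4. All elements to the left of the pivot are <= 20, and all elements to the right are > 20.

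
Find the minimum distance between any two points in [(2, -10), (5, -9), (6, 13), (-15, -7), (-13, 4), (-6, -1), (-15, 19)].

Computing all pairwise distances among 7 points:

d((2, -10), (5, -9)) = 3.1623 <-- minimum
d((2, -10), (6, 13)) = 23.3452
d((2, -10), (-15, -7)) = 17.2627
d((2, -10), (-13, 4)) = 20.5183
d((2, -10), (-6, -1)) = 12.0416
d((2, -10), (-15, 19)) = 33.6155
d((5, -9), (6, 13)) = 22.0227
d((5, -9), (-15, -7)) = 20.0998
d((5, -9), (-13, 4)) = 22.2036
d((5, -9), (-6, -1)) = 13.6015
d((5, -9), (-15, 19)) = 34.4093
d((6, 13), (-15, -7)) = 29.0
d((6, 13), (-13, 4)) = 21.0238
d((6, 13), (-6, -1)) = 18.4391
d((6, 13), (-15, 19)) = 21.8403
d((-15, -7), (-13, 4)) = 11.1803
d((-15, -7), (-6, -1)) = 10.8167
d((-15, -7), (-15, 19)) = 26.0
d((-13, 4), (-6, -1)) = 8.6023
d((-13, 4), (-15, 19)) = 15.1327
d((-6, -1), (-15, 19)) = 21.9317

Closest pair: (2, -10) and (5, -9) with distance 3.1623

The closest pair is (2, -10) and (5, -9) with Euclidean distance 3.1623. For 7 points, brute-force pairwise comparison is shown above. For large n, the divide-and-conquer algorithm (sort by x, recurse on halves, check the dividing strip) achieves O(n log n).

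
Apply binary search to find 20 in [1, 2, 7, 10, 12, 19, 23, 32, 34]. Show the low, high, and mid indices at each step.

Binary search for 20 in [1, 2, 7, 10, 12, 19, 23, 32, 34]:

lo=0, hi=8, mid=4, arr[mid]=12 -> 12 < 20, search right half
lo=5, hi=8, mid=6, arr[mid]=23 -> 23 > 20, search left half
lo=5, hi=5, mid=5, arr[mid]=19 -> 19 < 20, search right half
lo=6 > hi=5, target 20 not found

Binary search determines that 20 is not in the array after 3 comparisons. The search space was exhausted without finding the target.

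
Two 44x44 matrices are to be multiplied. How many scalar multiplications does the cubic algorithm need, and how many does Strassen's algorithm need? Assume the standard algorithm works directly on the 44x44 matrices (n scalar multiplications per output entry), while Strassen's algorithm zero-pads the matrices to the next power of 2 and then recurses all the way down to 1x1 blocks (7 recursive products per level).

Matrix multiplication for 44x44 matrices:

Strassen's algorithm requires power-of-2 dimensions. Pad 44x44 to 64x64 (next power of 2).

Standard algorithm: 44^3 = 85184 multiplications
Strassen's algorithm: 7^(log2(64)) = 7^6 = 117649 multiplications
Difference: 85184 - 117649 = -32465 (Strassen uses MORE here due to padding overhead — for small or just-over-power-of-2 n, padding can outweigh the per-level savings)

Standard: 85184 multiplications (44^3). Strassen: 117649 multiplications (7^6, after padding to 64x64). Strassen reduces 8 recursive multiplications to 7 at each level.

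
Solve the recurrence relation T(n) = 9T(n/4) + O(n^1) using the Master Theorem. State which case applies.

Master Theorem for T(n) = 9T(n/4) + O(n^1):

a = 9, b = 4, c = 1
log_b(a) = log_4(9) = 1.5850

Case 1: c = 1 < log_4(9) = 1.5850
T(n) = O(n^(log_4 9))

For T(n) = 9T(n/4) + O(n^1): log_4(9) = 1.5850. This is Case 1 of the Master Theorem (c < log_b(a), work dominated by leaves), giving O(n^(log_4 9)).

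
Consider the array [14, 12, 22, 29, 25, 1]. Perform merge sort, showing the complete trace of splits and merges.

Merge sort trace:

Split: [14, 12, 22, 29, 25, 1] -> [14, 12, 22] and [29, 25, 1]
  Split: [14, 12, 22] -> [14] and [12, 22]
    Split: [12, 22] -> [12] and [22]
    Merge: [12] + [22] -> [12, 22]
  Merge: [14] + [12, 22] -> [12, 14, 22]
  Split: [29, 25, 1] -> [29] and [25, 1]
    Split: [25, 1] -> [25] and [1]
    Merge: [25] + [1] -> [1, 25]
  Merge: [29] + [1, 25] -> [1, 25, 29]
Merge: [12, 14, 22] + [1, 25, 29] -> [1, 12, 14, 22, 25, 29]

Final sorted array: [1, 12, 14, 22, 25, 29]

The merge sort proceeds by recursively splitting the array and merging sorted halves.
After all merges, the sorted array is [1, 12, 14, 22, 25, 29].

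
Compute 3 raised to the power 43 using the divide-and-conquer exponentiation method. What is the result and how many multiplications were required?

Computing 3^43 by squaring (build up from 3^1; each line after the first costs one multiplication):

3^1 = 3
3^2 = (3^1)^2 = 3^2 = 9
3^4 = (3^2)^2 = 9^2 = 81
3^5 = 3 * 3^4 = 3 * 81 = 243
3^10 = (3^5)^2 = 243^2 = 59049
3^20 = (3^10)^2 = 59049^2 = 3486784401
3^21 = 3 * 3^20 = 3 * 3486784401 = 10460353203
3^42 = (3^21)^2 = 10460353203^2 = 109418989131512359209
3^43 = 3 * 3^42 = 3 * 109418989131512359209 = 328256967394537077627

Result: 328256967394537077627
Multiplications needed: 8 (8 lines after 3^1)

3^43 = 328256967394537077627. Using exponentiation by squaring, this requires 8 multiplications. The key idea: if the exponent is even, square the half-power; if odd, multiply by the base once.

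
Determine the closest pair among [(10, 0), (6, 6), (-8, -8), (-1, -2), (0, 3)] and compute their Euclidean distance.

Computing all pairwise distances among 5 points:

d((10, 0), (6, 6)) = 7.2111
d((10, 0), (-8, -8)) = 19.6977
d((10, 0), (-1, -2)) = 11.1803
d((10, 0), (0, 3)) = 10.4403
d((6, 6), (-8, -8)) = 19.799
d((6, 6), (-1, -2)) = 10.6301
d((6, 6), (0, 3)) = 6.7082
d((-8, -8), (-1, -2)) = 9.2195
d((-8, -8), (0, 3)) = 13.6015
d((-1, -2), (0, 3)) = 5.099 <-- minimum

Closest pair: (-1, -2) and (0, 3) with distance 5.099

The closest pair is (-1, -2) and (0, 3) with Euclidean distance 5.099. For 5 points, brute-force pairwise comparison is shown above. For large n, the divide-and-conquer algorithm (sort by x, recurse on halves, check the dividing strip) achieves O(n log n).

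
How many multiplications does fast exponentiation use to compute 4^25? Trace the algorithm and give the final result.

Computing 4^25 by squaring (build up from 4^1; each line after the first costs one multiplication):

4^1 = 4
4^2 = (4^1)^2 = 4^2 = 16
4^3 = 4 * 4^2 = 4 * 16 = 64
4^6 = (4^3)^2 = 64^2 = 4096
4^12 = (4^6)^2 = 4096^2 = 16777216
4^24 = (4^12)^2 = 16777216^2 = 281474976710656
4^25 = 4 * 4^24 = 4 * 281474976710656 = 1125899906842624

Result: 1125899906842624
Multiplications needed: 6 (6 lines after 4^1)

4^25 = 1125899906842624. Using exponentiation by squaring, this requires 6 multiplications. The key idea: if the exponent is even, square the half-power; if odd, multiply by the base once.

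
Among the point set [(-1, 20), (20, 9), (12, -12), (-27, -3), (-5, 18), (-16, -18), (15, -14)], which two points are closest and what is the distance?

Computing all pairwise distances among 7 points:

d((-1, 20), (20, 9)) = 23.7065
d((-1, 20), (12, -12)) = 34.5398
d((-1, 20), (-27, -3)) = 34.7131
d((-1, 20), (-5, 18)) = 4.4721
d((-1, 20), (-16, -18)) = 40.8534
d((-1, 20), (15, -14)) = 37.5766
d((20, 9), (12, -12)) = 22.4722
d((20, 9), (-27, -3)) = 48.5077
d((20, 9), (-5, 18)) = 26.5707
d((20, 9), (-16, -18)) = 45.0
d((20, 9), (15, -14)) = 23.5372
d((12, -12), (-27, -3)) = 40.025
d((12, -12), (-5, 18)) = 34.4819
d((12, -12), (-16, -18)) = 28.6356
d((12, -12), (15, -14)) = 3.6056 <-- minimum
d((-27, -3), (-5, 18)) = 30.4138
d((-27, -3), (-16, -18)) = 18.6011
d((-27, -3), (15, -14)) = 43.4166
d((-5, 18), (-16, -18)) = 37.6431
d((-5, 18), (15, -14)) = 37.7359
d((-16, -18), (15, -14)) = 31.257

Closest pair: (12, -12) and (15, -14) with distance 3.6056

The closest pair is (12, -12) and (15, -14) with Euclidean distance 3.6056. For 7 points, brute-force pairwise comparison is shown above. For large n, the divide-and-conquer algorithm (sort by x, recurse on halves, check the dividing strip) achieves O(n log n).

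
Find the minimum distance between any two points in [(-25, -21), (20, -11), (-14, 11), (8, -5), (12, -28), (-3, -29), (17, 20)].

Computing all pairwise distances among 7 points:

d((-25, -21), (20, -11)) = 46.0977
d((-25, -21), (-14, 11)) = 33.8378
d((-25, -21), (8, -5)) = 36.6742
d((-25, -21), (12, -28)) = 37.6563
d((-25, -21), (-3, -29)) = 23.4094
d((-25, -21), (17, 20)) = 58.6941
d((20, -11), (-14, 11)) = 40.4969
d((20, -11), (8, -5)) = 13.4164 <-- minimum
d((20, -11), (12, -28)) = 18.7883
d((20, -11), (-3, -29)) = 29.2062
d((20, -11), (17, 20)) = 31.1448
d((-14, 11), (8, -5)) = 27.2029
d((-14, 11), (12, -28)) = 46.8722
d((-14, 11), (-3, -29)) = 41.4849
d((-14, 11), (17, 20)) = 32.28
d((8, -5), (12, -28)) = 23.3452
d((8, -5), (-3, -29)) = 26.4008
d((8, -5), (17, 20)) = 26.5707
d((12, -28), (-3, -29)) = 15.0333
d((12, -28), (17, 20)) = 48.2597
d((-3, -29), (17, 20)) = 52.9245

Closest pair: (20, -11) and (8, -5) with distance 13.4164

The closest pair is (20, -11) and (8, -5) with Euclidean distance 13.4164. For 7 points, brute-force pairwise comparison is shown above. For large n, the divide-and-conquer algorithm (sort by x, recurse on halves, check the dividing strip) achieves O(n log n).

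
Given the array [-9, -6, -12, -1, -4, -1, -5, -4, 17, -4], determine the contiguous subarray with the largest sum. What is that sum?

Using Kadane's algorithm on [-9, -6, -12, -1, -4, -1, -5, -4, 17, -4]:

Scanning through the array:
Position 1 (value -6): max_ending_here = -6, max_so_far = -6
Position 2 (value -12): max_ending_here = -12, max_so_far = -6
Position 3 (value -1): max_ending_here = -1, max_so_far = -1
Position 4 (value -4): max_ending_here = -4, max_so_far = -1
Position 5 (value -1): max_ending_here = -1, max_so_far = -1
Position 6 (value -5): max_ending_here = -5, max_so_far = -1
Position 7 (value -4): max_ending_here = -4, max_so_far = -1
Position 8 (value 17): max_ending_here = 17, max_so_far = 17
Position 9 (value -4): max_ending_here = 13, max_so_far = 17

Maximum subarray: [17]
Maximum sum: 17

The maximum subarray is [17] with sum 17. This subarray runs from index 8 to index 8.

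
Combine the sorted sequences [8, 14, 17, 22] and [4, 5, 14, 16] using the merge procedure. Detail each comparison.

Merging process:

Compare 8 vs 4: take 4 from right. Merged: [4]
Compare 8 vs 5: take 5 from right. Merged: [4, 5]
Compare 8 vs 14: take 8 from left. Merged: [4, 5, 8]
Compare 14 vs 14: take 14 from left. Merged: [4, 5, 8, 14]
Compare 17 vs 14: take 14 from right. Merged: [4, 5, 8, 14, 14]
Compare 17 vs 16: take 16 from right. Merged: [4, 5, 8, 14, 14, 16]
Append remaining from left: [17, 22]. Merged: [4, 5, 8, 14, 14, 16, 17, 22]

Final merged array: [4, 5, 8, 14, 14, 16, 17, 22]
Total comparisons: 6

The merged array is [4, 5, 8, 14, 14, 16, 17, 22], requiring 6 comparisons. The merge step runs in O(n) time where n is the total number of elements.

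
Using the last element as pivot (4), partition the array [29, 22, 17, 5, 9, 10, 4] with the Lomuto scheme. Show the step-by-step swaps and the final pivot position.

Lomuto partition with pivot = 4:

Initial array: [29, 22, 17, 5, 9, 10, 4]

arr[0]=29 > 4: no swap
arr[1]=22 > 4: no swap
arr[2]=17 > 4: no swap
arr[3]=5 > 4: no swap
arr[4]=9 > 4: no swap
arr[5]=10 > 4: no swap

Place pivot at position 0: [4, 22, 17, 5, 9, 10, 29]
Pivot position: 0

After partitioning with pivot 4, the array becomes [4, 22, 17, 5, 9, 10, 29]. The pivot is placed at index 0. All elements to the left of the pivot are <= 4, and all elements to the right are > 4.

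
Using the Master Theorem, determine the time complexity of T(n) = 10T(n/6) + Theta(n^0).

Master Theorem for T(n) = 10T(n/6) + O(n^0):

a = 10, b = 6, c = 0
log_b(a) = log_6(10) = 1.2851

Case 1: c = 0 < log_6(10) = 1.2851
T(n) = O(n^(log_6 10))

For T(n) = 10T(n/6) + O(n^0): log_6(10) = 1.2851. This is Case 1 of the Master Theorem (c < log_b(a), work dominated by leaves), giving O(n^(log_6 10)).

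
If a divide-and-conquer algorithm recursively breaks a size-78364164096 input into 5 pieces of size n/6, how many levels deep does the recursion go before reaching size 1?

For divide and conquer with division factor 6:

Problem sizes at each level:
Level 0: 78364164096
Level 1: 13060694016
Level 2: 2176782336
Level 3: 362797056
Level 4: 60466176
Level 5: 10077696
Level 6: 1679616
Level 7: 279936
Level 8: 46656
Level 9: 7776
Level 10: 1296
Level 11: 216
Level 12: 36
Level 13: 6
Level 14: 1

The root is level 0 and the size-1 base case is level 14 (the tree spans levels 0 through 14, i.e. 15 levels counting the root), so the depth is the number of divisions: log_6(78364164096) = 14

The recursion tree depth is log_6(78364164096) = 14. At each level, the problem size is divided by 6, so it takes 14 divisions to reduce to a base case of size 1. The algorithm makes 5 recursive calls at each level.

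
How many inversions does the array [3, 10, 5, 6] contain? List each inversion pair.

Finding inversions in [3, 10, 5, 6]:

(1, 2): arr[1]=10 > arr[2]=5
(1, 3): arr[1]=10 > arr[3]=6

Total inversions: 2

The array has 2 inversion(s): (1,2), (1,3). Each pair (i,j) satisfies i < j and arr[i] > arr[j].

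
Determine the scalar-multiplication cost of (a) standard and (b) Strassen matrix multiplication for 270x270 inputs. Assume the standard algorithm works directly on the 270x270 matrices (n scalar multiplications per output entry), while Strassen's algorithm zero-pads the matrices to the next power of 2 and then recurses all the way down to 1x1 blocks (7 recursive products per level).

Matrix multiplication for 270x270 matrices:

Strassen's algorithm requires power-of-2 dimensions. Pad 270x270 to 512x512 (next power of 2).

Standard algorithm: 270^3 = 19683000 multiplications
Strassen's algorithm: 7^(log2(512)) = 7^9 = 40353607 multiplications
Difference: 19683000 - 40353607 = -20670607 (Strassen uses MORE here due to padding overhead — for small or just-over-power-of-2 n, padding can outweigh the per-level savings)

Standard: 19683000 multiplications (270^3). Strassen: 40353607 multiplications (7^9, after padding to 512x512). Strassen reduces 8 recursive multiplications to 7 at each level.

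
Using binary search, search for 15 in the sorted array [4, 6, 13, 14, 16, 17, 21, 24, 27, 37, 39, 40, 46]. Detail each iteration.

Binary search for 15 in [4, 6, 13, 14, 16, 17, 21, 24, 27, 37, 39, 40, 46]:

lo=0, hi=12, mid=6, arr[mid]=21 -> 21 > 15, search left half
lo=0, hi=5, mid=2, arr[mid]=13 -> 13 < 15, search right half
lo=3, hi=5, mid=4, arr[mid]=16 -> 16 > 15, search left half
lo=3, hi=3, mid=3, arr[mid]=14 -> 14 < 15, search right half
lo=4 > hi=3, target 15 not found

Binary search determines that 15 is not in the array after 4 comparisons. The search space was exhausted without finding the target.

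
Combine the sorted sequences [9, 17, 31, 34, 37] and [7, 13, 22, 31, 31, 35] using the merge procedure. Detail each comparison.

Merging process:

Compare 9 vs 7: take 7 from right. Merged: [7]
Compare 9 vs 13: take 9 from left. Merged: [7, 9]
Compare 17 vs 13: take 13 from right. Merged: [7, 9, 13]
Compare 17 vs 22: take 17 from left. Merged: [7, 9, 13, 17]
Compare 31 vs 22: take 22 from right. Merged: [7, 9, 13, 17, 22]
Compare 31 vs 31: take 31 from left. Merged: [7, 9, 13, 17, 22, 31]
Compare 34 vs 31: take 31 from right. Merged: [7, 9, 13, 17, 22, 31, 31]
Compare 34 vs 31: take 31 from right. Merged: [7, 9, 13, 17, 22, 31, 31, 31]
Compare 34 vs 35: take 34 from left. Merged: [7, 9, 13, 17, 22, 31, 31, 31, 34]
Compare 37 vs 35: take 35 from right. Merged: [7, 9, 13, 17, 22, 31, 31, 31, 34, 35]
Append remaining from left: [37]. Merged: [7, 9, 13, 17, 22, 31, 31, 31, 34, 35, 37]

Final merged array: [7, 9, 13, 17, 22, 31, 31, 31, 34, 35, 37]
Total comparisons: 10

The merged array is [7, 9, 13, 17, 22, 31, 31, 31, 34, 35, 37], requiring 10 comparisons. The merge step runs in O(n) time where n is the total number of elements.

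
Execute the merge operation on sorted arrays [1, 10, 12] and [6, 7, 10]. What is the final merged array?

Merging process:

Compare 1 vs 6: take 1 from left. Merged: [1]
Compare 10 vs 6: take 6 from right. Merged: [1, 6]
Compare 10 vs 7: take 7 from right. Merged: [1, 6, 7]
Compare 10 vs 10: take 10 from left. Merged: [1, 6, 7, 10]
Compare 12 vs 10: take 10 from right. Merged: [1, 6, 7, 10, 10]
Append remaining from left: [12]. Merged: [1, 6, 7, 10, 10, 12]

Final merged array: [1, 6, 7, 10, 10, 12]
Total comparisons: 5

The merged array is [1, 6, 7, 10, 10, 12], requiring 5 comparisons. The merge step runs in O(n) time where n is the total number of elements.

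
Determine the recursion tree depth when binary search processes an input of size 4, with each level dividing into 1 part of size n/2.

For divide and conquer with division factor 2:

Problem sizes at each level:
Level 0: 4
Level 1: 2
Level 2: 1

The root is level 0 and the size-1 base case is level 2 (the tree spans levels 0 through 2, i.e. 3 levels counting the root), so the depth is the number of divisions: log_2(4) = 2

The recursion tree depth is log_2(4) = 2. At each level, the problem size is divided by 2, so it takes 2 divisions to reduce to a base case of size 1. The algorithm makes 1 recursive call at each level.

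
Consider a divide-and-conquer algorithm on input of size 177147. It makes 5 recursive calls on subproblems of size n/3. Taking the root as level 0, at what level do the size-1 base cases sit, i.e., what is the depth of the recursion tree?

For divide and conquer with division factor 3:

Problem sizes at each level:
Level 0: 177147
Level 1: 59049
Level 2: 19683
Level 3: 6561
Level 4: 2187
Level 5: 729
Level 6: 243
Level 7: 81
Level 8: 27
Level 9: 9
Level 10: 3
Level 11: 1

The root is level 0 and the size-1 base case is level 11 (the tree spans levels 0 through 11, i.e. 12 levels counting the root), so the depth is the number of divisions: log_3(177147) = 11

The recursion tree depth is log_3(177147) = 11. At each level, the problem size is divided by 3, so it takes 11 divisions to reduce to a base case of size 1. The algorithm makes 5 recursive calls at each level.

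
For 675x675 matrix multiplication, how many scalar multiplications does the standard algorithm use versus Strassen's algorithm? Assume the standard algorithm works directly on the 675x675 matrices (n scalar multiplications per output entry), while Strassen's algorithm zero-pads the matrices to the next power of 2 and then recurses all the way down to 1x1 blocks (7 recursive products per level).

Matrix multiplication for 675x675 matrices:

Strassen's algorithm requires power-of-2 dimensions. Pad 675x675 to 1024x1024 (next power of 2).

Standard algorithm: 675^3 = 307546875 multiplications
Strassen's algorithm: 7^(log2(1024)) = 7^10 = 282475249 multiplications
Savings: 307546875 - 282475249 = 25071626 multiplications

Standard: 307546875 multiplications (675^3). Strassen: 282475249 multiplications (7^10, after padding to 1024x1024). Strassen reduces 8 recursive multiplications to 7 at each level.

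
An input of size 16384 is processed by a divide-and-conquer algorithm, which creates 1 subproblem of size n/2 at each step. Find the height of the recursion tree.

For divide and conquer with division factor 2:

Problem sizes at each level:
Level 0: 16384
Level 1: 8192
Level 2: 4096
Level 3: 2048
Level 4: 1024
Level 5: 512
Level 6: 256
Level 7: 128
Level 8: 64
Level 9: 32
Level 10: 16
Level 11: 8
Level 12: 4
Level 13: 2
Level 14: 1

The root is level 0 and the size-1 base case is level 14 (the tree spans levels 0 through 14, i.e. 15 levels counting the root), so the depth is the number of divisions: log_2(16384) = 14

The recursion tree depth is log_2(16384) = 14. At each level, the problem size is divided by 2, so it takes 14 divisions to reduce to a base case of size 1. The algorithm makes 1 recursive call at each level.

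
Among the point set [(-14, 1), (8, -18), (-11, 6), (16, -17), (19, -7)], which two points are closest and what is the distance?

Computing all pairwise distances among 5 points:

d((-14, 1), (8, -18)) = 29.0689
d((-14, 1), (-11, 6)) = 5.831 <-- minimum
d((-14, 1), (16, -17)) = 34.9857
d((-14, 1), (19, -7)) = 33.9559
d((8, -18), (-11, 6)) = 30.6105
d((8, -18), (16, -17)) = 8.0623
d((8, -18), (19, -7)) = 15.5563
d((-11, 6), (16, -17)) = 35.4683
d((-11, 6), (19, -7)) = 32.6956
d((16, -17), (19, -7)) = 10.4403

Closest pair: (-14, 1) and (-11, 6) with distance 5.831

The closest pair is (-14, 1) and (-11, 6) with Euclidean distance 5.831. For 5 points, brute-force pairwise comparison is shown above. For large n, the divide-and-conquer algorithm (sort by x, recurse on halves, check the dividing strip) achieves O(n log n).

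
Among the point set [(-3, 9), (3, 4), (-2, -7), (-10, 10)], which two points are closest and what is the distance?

Computing all pairwise distances among 4 points:

d((-3, 9), (3, 4)) = 7.8102
d((-3, 9), (-2, -7)) = 16.0312
d((-3, 9), (-10, 10)) = 7.0711 <-- minimum
d((3, 4), (-2, -7)) = 12.083
d((3, 4), (-10, 10)) = 14.3178
d((-2, -7), (-10, 10)) = 18.7883

Closest pair: (-3, 9) and (-10, 10) with distance 7.0711

The closest pair is (-3, 9) and (-10, 10) with Euclidean distance 7.0711. For 4 points, brute-force pairwise comparison is shown above. For large n, the divide-and-conquer algorithm (sort by x, recurse on halves, check the dividing strip) achieves O(n log n).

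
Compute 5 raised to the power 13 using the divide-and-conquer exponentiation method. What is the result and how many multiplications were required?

Computing 5^13 by squaring (build up from 5^1; each line after the first costs one multiplication):

5^1 = 5
5^2 = (5^1)^2 = 5^2 = 25
5^3 = 5 * 5^2 = 5 * 25 = 125
5^6 = (5^3)^2 = 125^2 = 15625
5^12 = (5^6)^2 = 15625^2 = 244140625
5^13 = 5 * 5^12 = 5 * 244140625 = 1220703125

Result: 1220703125
Multiplications needed: 5 (5 lines after 5^1)

5^13 = 1220703125. Using exponentiation by squaring, this requires 5 multiplications. The key idea: if the exponent is even, square the half-power; if odd, multiply by the base once.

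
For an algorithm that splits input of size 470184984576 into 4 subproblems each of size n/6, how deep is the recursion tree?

For divide and conquer with division factor 6:

Problem sizes at each level:
Level 0: 470184984576
Level 1: 78364164096
Level 2: 13060694016
Level 3: 2176782336
Level 4: 362797056
Level 5: 60466176
Level 6: 10077696
Level 7: 1679616
Level 8: 279936
Level 9: 46656
Level 10: 7776
Level 11: 1296
Level 12: 216
Level 13: 36
Level 14: 6
Level 15: 1

The root is level 0 and the size-1 base case is level 15 (the tree spans levels 0 through 15, i.e. 16 levels counting the root), so the depth is the number of divisions: log_6(470184984576) = 15

The recursion tree depth is log_6(470184984576) = 15. At each level, the problem size is divided by 6, so it takes 15 divisions to reduce to a base case of size 1. The algorithm makes 4 recursive calls at each level.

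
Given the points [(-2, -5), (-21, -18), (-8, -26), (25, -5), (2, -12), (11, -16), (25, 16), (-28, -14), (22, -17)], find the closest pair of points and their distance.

Computing all pairwise distances among 9 points:

d((-2, -5), (-21, -18)) = 23.0217
d((-2, -5), (-8, -26)) = 21.8403
d((-2, -5), (25, -5)) = 27.0
d((-2, -5), (2, -12)) = 8.0623 <-- minimum
d((-2, -5), (11, -16)) = 17.0294
d((-2, -5), (25, 16)) = 34.2053
d((-2, -5), (-28, -14)) = 27.5136
d((-2, -5), (22, -17)) = 26.8328
d((-21, -18), (-8, -26)) = 15.2643
d((-21, -18), (25, -5)) = 47.8017
d((-21, -18), (2, -12)) = 23.7697
d((-21, -18), (11, -16)) = 32.0624
d((-21, -18), (25, 16)) = 57.2014
d((-21, -18), (-28, -14)) = 8.0623 <-- minimum
d((-21, -18), (22, -17)) = 43.0116
d((-8, -26), (25, -5)) = 39.1152
d((-8, -26), (2, -12)) = 17.2047
d((-8, -26), (11, -16)) = 21.4709
d((-8, -26), (25, 16)) = 53.4135
d((-8, -26), (-28, -14)) = 23.3238
d((-8, -26), (22, -17)) = 31.3209
d((25, -5), (2, -12)) = 24.0416
d((25, -5), (11, -16)) = 17.8045
d((25, -5), (25, 16)) = 21.0
d((25, -5), (-28, -14)) = 53.7587
d((25, -5), (22, -17)) = 12.3693
d((2, -12), (11, -16)) = 9.8489
d((2, -12), (25, 16)) = 36.2353
d((2, -12), (-28, -14)) = 30.0666
d((2, -12), (22, -17)) = 20.6155
d((11, -16), (25, 16)) = 34.9285
d((11, -16), (-28, -14)) = 39.0512
d((11, -16), (22, -17)) = 11.0454
d((25, 16), (-28, -14)) = 60.9016
d((25, 16), (22, -17)) = 33.1361
d((-28, -14), (22, -17)) = 50.0899

Minimum distance: 8.0623 (tie among 2 pairs: (-2, -5) and (2, -12); (-21, -18) and (-28, -14))

The minimum Euclidean distance is 8.0623. There is a tie: 2 pairs achieve this minimum — (-2, -5) and (2, -12); (-21, -18) and (-28, -14). Any of these is a valid closest pair. For 9 points, brute-force pairwise comparison is shown above. For large n, the divide-and-conquer algorithm (sort by x, recurse on halves, check the dividing strip) achieves O(n log n).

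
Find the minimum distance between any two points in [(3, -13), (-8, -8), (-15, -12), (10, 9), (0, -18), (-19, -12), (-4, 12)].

Computing all pairwise distances among 7 points:

d((3, -13), (-8, -8)) = 12.083
d((3, -13), (-15, -12)) = 18.0278
d((3, -13), (10, 9)) = 23.0868
d((3, -13), (0, -18)) = 5.831
d((3, -13), (-19, -12)) = 22.0227
d((3, -13), (-4, 12)) = 25.9615
d((-8, -8), (-15, -12)) = 8.0623
d((-8, -8), (10, 9)) = 24.7588
d((-8, -8), (0, -18)) = 12.8062
d((-8, -8), (-19, -12)) = 11.7047
d((-8, -8), (-4, 12)) = 20.3961
d((-15, -12), (10, 9)) = 32.6497
d((-15, -12), (0, -18)) = 16.1555
d((-15, -12), (-19, -12)) = 4.0 <-- minimum
d((-15, -12), (-4, 12)) = 26.4008
d((10, 9), (0, -18)) = 28.7924
d((10, 9), (-19, -12)) = 35.805
d((10, 9), (-4, 12)) = 14.3178
d((0, -18), (-19, -12)) = 19.9249
d((0, -18), (-4, 12)) = 30.2655
d((-19, -12), (-4, 12)) = 28.3019

Closest pair: (-15, -12) and (-19, -12) with distance 4.0

The closest pair is (-15, -12) and (-19, -12) with Euclidean distance 4.0. For 7 points, brute-force pairwise comparison is shown above. For large n, the divide-and-conquer algorithm (sort by x, recurse on halves, check the dividing strip) achieves O(n log n).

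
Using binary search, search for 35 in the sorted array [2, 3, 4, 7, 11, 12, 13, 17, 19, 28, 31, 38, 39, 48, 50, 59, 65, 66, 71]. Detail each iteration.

Binary search for 35 in [2, 3, 4, 7, 11, 12, 13, 17, 19, 28, 31, 38, 39, 48, 50, 59, 65, 66, 71]:

lo=0, hi=18, mid=9, arr[mid]=28 -> 28 < 35, search right half
lo=10, hi=18, mid=14, arr[mid]=50 -> 50 > 35, search left half
lo=10, hi=13, mid=11, arr[mid]=38 -> 38 > 35, search left half
lo=10, hi=10, mid=10, arr[mid]=31 -> 31 < 35, search right half
lo=11 > hi=10, target 35 not found

Binary search determines that 35 is not in the array after 4 comparisons. The search space was exhausted without finding the target.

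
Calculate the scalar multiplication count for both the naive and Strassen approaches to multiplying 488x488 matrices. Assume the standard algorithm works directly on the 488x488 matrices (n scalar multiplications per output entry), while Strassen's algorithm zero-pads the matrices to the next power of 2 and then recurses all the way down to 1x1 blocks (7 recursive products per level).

Matrix multiplication for 488x488 matrices:

Strassen's algorithm requires power-of-2 dimensions. Pad 488x488 to 512x512 (next power of 2).

Standard algorithm: 488^3 = 116214272 multiplications
Strassen's algorithm: 7^(log2(512)) = 7^9 = 40353607 multiplications
Savings: 116214272 - 40353607 = 75860665 multiplications

Standard: 116214272 multiplications (488^3). Strassen: 40353607 multiplications (7^9, after padding to 512x512). Strassen reduces 8 recursive multiplications to 7 at each level.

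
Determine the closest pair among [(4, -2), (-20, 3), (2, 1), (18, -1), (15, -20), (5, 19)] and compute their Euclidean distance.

Computing all pairwise distances among 6 points:

d((4, -2), (-20, 3)) = 24.5153
d((4, -2), (2, 1)) = 3.6056 <-- minimum
d((4, -2), (18, -1)) = 14.0357
d((4, -2), (15, -20)) = 21.095
d((4, -2), (5, 19)) = 21.0238
d((-20, 3), (2, 1)) = 22.0907
d((-20, 3), (18, -1)) = 38.2099
d((-20, 3), (15, -20)) = 41.8808
d((-20, 3), (5, 19)) = 29.6816
d((2, 1), (18, -1)) = 16.1245
d((2, 1), (15, -20)) = 24.6982
d((2, 1), (5, 19)) = 18.2483
d((18, -1), (15, -20)) = 19.2354
d((18, -1), (5, 19)) = 23.8537
d((15, -20), (5, 19)) = 40.2616

Closest pair: (4, -2) and (2, 1) with distance 3.6056

The closest pair is (4, -2) and (2, 1) with Euclidean distance 3.6056. For 6 points, brute-force pairwise comparison is shown above. For large n, the divide-and-conquer algorithm (sort by x, recurse on halves, check the dividing strip) achieves O(n log n).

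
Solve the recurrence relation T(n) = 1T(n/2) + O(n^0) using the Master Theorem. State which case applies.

Master Theorem for T(n) = 1T(n/2) + O(n^0):

a = 1, b = 2, c = 0
log_b(a) = log_2(1) = 0.0000

Case 2: c = 0 = log_2(1) = 0.0000
T(n) = O(n^0 log n) = O(log n)

For T(n) = 1T(n/2) + O(n^0): log_2(1) = 0.0000. This is Case 2 of the Master Theorem (c = log_b(a), equal work at all levels), giving O(log n).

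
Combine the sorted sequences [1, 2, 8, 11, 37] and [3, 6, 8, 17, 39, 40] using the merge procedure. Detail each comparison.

Merging process:

Compare 1 vs 3: take 1 from left. Merged: [1]
Compare 2 vs 3: take 2 from left. Merged: [1, 2]
Compare 8 vs 3: take 3 from right. Merged: [1, 2, 3]
Compare 8 vs 6: take 6 from right. Merged: [1, 2, 3, 6]
Compare 8 vs 8: take 8 from left. Merged: [1, 2, 3, 6, 8]
Compare 11 vs 8: take 8 from right. Merged: [1, 2, 3, 6, 8, 8]
Compare 11 vs 17: take 11 from left. Merged: [1, 2, 3, 6, 8, 8, 11]
Compare 37 vs 17: take 17 from right. Merged: [1, 2, 3, 6, 8, 8, 11, 17]
Compare 37 vs 39: take 37 from left. Merged: [1, 2, 3, 6, 8, 8, 11, 17, 37]
Append remaining from right: [39, 40]. Merged: [1, 2, 3, 6, 8, 8, 11, 17, 37, 39, 40]

Final merged array: [1, 2, 3, 6, 8, 8, 11, 17, 37, 39, 40]
Total comparisons: 9

The merged array is [1, 2, 3, 6, 8, 8, 11, 17, 37, 39, 40], requiring 9 comparisons. The merge step runs in O(n) time where n is the total number of elements.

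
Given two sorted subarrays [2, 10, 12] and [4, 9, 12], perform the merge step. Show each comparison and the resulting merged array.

Merging process:

Compare 2 vs 4: take 2 from left. Merged: [2]
Compare 10 vs 4: take 4 from right. Merged: [2, 4]
Compare 10 vs 9: take 9 from right. Merged: [2, 4, 9]
Compare 10 vs 12: take 10 from left. Merged: [2, 4, 9, 10]
Compare 12 vs 12: take 12 from left. Merged: [2, 4, 9, 10, 12]
Append remaining from right: [12]. Merged: [2, 4, 9, 10, 12, 12]

Final merged array: [2, 4, 9, 10, 12, 12]
Total comparisons: 5

The merged array is [2, 4, 9, 10, 12, 12], requiring 5 comparisons. The merge step runs in O(n) time where n is the total number of elements.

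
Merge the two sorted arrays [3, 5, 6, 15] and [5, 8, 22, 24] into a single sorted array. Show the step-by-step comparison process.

Merging process:

Compare 3 vs 5: take 3 from left. Merged: [3]
Compare 5 vs 5: take 5 from left. Merged: [3, 5]
Compare 6 vs 5: take 5 from right. Merged: [3, 5, 5]
Compare 6 vs 8: take 6 from left. Merged: [3, 5, 5, 6]
Compare 15 vs 8: take 8 from right. Merged: [3, 5, 5, 6, 8]
Compare 15 vs 22: take 15 from left. Merged: [3, 5, 5, 6, 8, 15]
Append remaining from right: [22, 24]. Merged: [3, 5, 5, 6, 8, 15, 22, 24]

Final merged array: [3, 5, 5, 6, 8, 15, 22, 24]
Total comparisons: 6

The merged array is [3, 5, 5, 6, 8, 15, 22, 24], requiring 6 comparisons. The merge step runs in O(n) time where n is the total number of elements.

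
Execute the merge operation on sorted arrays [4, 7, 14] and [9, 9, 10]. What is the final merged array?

Merging process:

Compare 4 vs 9: take 4 from left. Merged: [4]
Compare 7 vs 9: take 7 from left. Merged: [4, 7]
Compare 14 vs 9: take 9 from right. Merged: [4, 7, 9]
Compare 14 vs 9: take 9 from right. Merged: [4, 7, 9, 9]
Compare 14 vs 10: take 10 from right. Merged: [4, 7, 9, 9, 10]
Append remaining from left: [14]. Merged: [4, 7, 9, 9, 10, 14]

Final merged array: [4, 7, 9, 9, 10, 14]
Total comparisons: 5

The merged array is [4, 7, 9, 9, 10, 14], requiring 5 comparisons. The merge step runs in O(n) time where n is the total number of elements.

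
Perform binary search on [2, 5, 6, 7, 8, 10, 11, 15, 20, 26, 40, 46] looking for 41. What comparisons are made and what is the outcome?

Binary search for 41 in [2, 5, 6, 7, 8, 10, 11, 15, 20, 26, 40, 46]:

lo=0, hi=11, mid=5, arr[mid]=10 -> 10 < 41, search right half
lo=6, hi=11, mid=8, arr[mid]=20 -> 20 < 41, search right half
lo=9, hi=11, mid=10, arr[mid]=40 -> 40 < 41, search right half
lo=11, hi=11, mid=11, arr[mid]=46 -> 46 > 41, search left half
lo=11 > hi=10, target 41 not found

Binary search determines that 41 is not in the array after 4 comparisons. The search space was exhausted without finding the target.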